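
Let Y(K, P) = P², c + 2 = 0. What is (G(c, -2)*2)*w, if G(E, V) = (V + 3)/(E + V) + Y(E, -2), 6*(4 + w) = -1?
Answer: -125/4 ≈ -31.250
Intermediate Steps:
w = -25/6 (w = -4 + (⅙)*(-1) = -4 - ⅙ = -25/6 ≈ -4.1667)
c = -2 (c = -2 + 0 = -2)
G(E, V) = 4 + (3 + V)/(E + V) (G(E, V) = (V + 3)/(E + V) + (-2)² = (3 + V)/(E + V) + 4 = 4 + (3 + V)/(E + V))
(G(c, -2)*2)*w = (((3 + 4*(-2) + 5*(-2))/(-2 - 2))*2)*(-25/6) = (((3 - 8 - 10)/(-4))*2)*(-25/6) = (-¼*(-15)*2)*(-25/6) = ((15/4)*2)*(-25/6) = (15/2)*(-25/6) = -125/4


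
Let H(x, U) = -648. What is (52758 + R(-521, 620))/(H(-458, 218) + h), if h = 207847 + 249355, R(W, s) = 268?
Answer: 26513/228277 ≈ 0.11614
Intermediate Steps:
h = 457202
(52758 + R(-521, 620))/(H(-458, 218) + h) = (52758 + 268)/(-648 + 457202) = 53026/456554 = 53026*(1/456554) = 26513/228277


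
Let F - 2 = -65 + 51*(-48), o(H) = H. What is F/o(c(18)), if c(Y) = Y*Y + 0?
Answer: -31/4 ≈ -7.7500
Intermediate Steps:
c(Y) = Y² (c(Y) = Y² + 0 = Y²)
F = -2511 (F = 2 + (-65 + 51*(-48)) = 2 + (-65 - 2448) = 2 - 2513 = -2511)
F/o(c(18)) = -2511/(18²) = -2511/324 = -2511*1/324 = -31/4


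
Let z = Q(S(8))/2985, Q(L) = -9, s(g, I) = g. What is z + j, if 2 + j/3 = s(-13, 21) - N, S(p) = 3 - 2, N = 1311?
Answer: -3958113/995 ≈ -3978.0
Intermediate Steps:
S(p) = 1
z = -3/995 (z = -9/2985 = -9*1/2985 = -3/995 ≈ -0.0030151)
j = -3978 (j = -6 + 3*(-13 - 1*1311) = -6 + 3*(-13 - 1311) = -6 + 3*(-1324) = -6 - 3972 = -3978)
z + j = -3/995 - 3978 = -3958113/995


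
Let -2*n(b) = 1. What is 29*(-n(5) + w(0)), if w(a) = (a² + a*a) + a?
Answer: 29/2 ≈ 14.500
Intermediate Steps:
w(a) = a + 2*a² (w(a) = (a² + a²) + a = 2*a² + a = a + 2*a²)
n(b) = -½ (n(b) = -½*1 = -½)
29*(-n(5) + w(0)) = 29*(-1*(-½) + 0*(1 + 2*0)) = 29*(½ + 0*(1 + 0)) = 29*(½ + 0*1) = 29*(½ + 0) = 29*(½) = 29/2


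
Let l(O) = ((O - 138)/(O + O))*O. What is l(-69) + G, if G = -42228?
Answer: -84663/2 ≈ -42332.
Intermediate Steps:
l(O) = -69 + O/2 (l(O) = ((-138 + O)/((2*O)))*O = ((-138 + O)*(1/(2*O)))*O = ((-138 + O)/(2*O))*O = -69 + O/2)
l(-69) + G = (-69 + (1/2)*(-69)) - 42228 = (-69 - 69/2) - 42228 = -207/2 - 42228 = -84663/2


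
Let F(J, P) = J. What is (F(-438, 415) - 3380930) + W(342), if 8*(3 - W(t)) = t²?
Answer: -6791971/2 ≈ -3.3960e+6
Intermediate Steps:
W(t) = 3 - t²/8
(F(-438, 415) - 3380930) + W(342) = (-438 - 3380930) + (3 - ⅛*342²) = -3381368 + (3 - ⅛*116964) = -3381368 + (3 - 29241/2) = -3381368 - 29235/2 = -6791971/2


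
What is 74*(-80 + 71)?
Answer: -666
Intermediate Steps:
74*(-80 + 71) = 74*(-9) = -666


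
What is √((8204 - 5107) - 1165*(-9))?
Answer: √13582 ≈ 116.54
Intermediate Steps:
√((8204 - 5107) - 1165*(-9)) = √(3097 + 10485) = √13582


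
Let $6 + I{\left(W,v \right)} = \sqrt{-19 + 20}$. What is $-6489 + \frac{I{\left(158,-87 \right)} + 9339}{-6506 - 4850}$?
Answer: $- \frac{36849209}{5678} \approx -6489.8$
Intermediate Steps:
$I{\left(W,v \right)} = -5$ ($I{\left(W,v \right)} = -6 + \sqrt{-19 + 20} = -6 + \sqrt{1} = -6 + 1 = -5$)
$-6489 + \frac{I{\left(158,-87 \right)} + 9339}{-6506 - 4850} = -6489 + \frac{-5 + 9339}{-6506 - 4850} = -6489 + \frac{9334}{-11356} = -6489 + 9334 \left(- \frac{1}{11356}\right) = -6489 - \frac{4667}{5678} = - \frac{36849209}{5678}$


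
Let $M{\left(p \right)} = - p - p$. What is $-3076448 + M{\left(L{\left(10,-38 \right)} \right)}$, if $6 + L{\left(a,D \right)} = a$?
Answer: $-3076456$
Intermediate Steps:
$L{\left(a,D \right)} = -6 + a$
$M{\left(p \right)} = - 2 p$
$-3076448 + M{\left(L{\left(10,-38 \right)} \right)} = -3076448 - 2 \left(-6 + 10\right) = -3076448 - 8 = -3076456$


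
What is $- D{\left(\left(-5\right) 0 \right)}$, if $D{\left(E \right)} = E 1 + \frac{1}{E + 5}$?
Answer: $- \frac{1}{5} \approx -0.2$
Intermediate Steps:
$D{\left(E \right)} = E + \frac{1}{5 + E}$
$- D{\left(\left(-5\right) 0 \right)} = - \frac{1 + \left(\left(-5\right) 0\right)^{2} + 5 \left(\left(-5\right) 0\right)}{5 - 0} = - \frac{1 + 0^{2} + 5 \cdot 0}{5 + 0} = - \frac{1 + 0 + 0}{5} = - \frac{1}{5}$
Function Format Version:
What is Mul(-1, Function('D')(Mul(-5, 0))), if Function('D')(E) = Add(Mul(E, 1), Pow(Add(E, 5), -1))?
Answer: Rational(-1, 5) ≈ -0.20000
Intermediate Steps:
Function('D')(E) = Add(E, Pow(Add(5, E), -1))
Mul(-1, Function('D')(Mul(-5, 0))) = Mul(-1, Mul(Pow(Add(5, Mul(-5, 0)), -1), Add(1, Pow(Mul(-5, 0), 2), Mul(5, Mul(-5, 0))))) = Mul(-1, Mul(Pow(Add(5, 0), -1), Add(1, Pow(0, 2), Mul(5, 0)))) = Mul(-1, Mul(Pow(5, -1), Add(1, 0, 0))) = Mul(-1, Mul(Rational(1, 5), 1)) = Mul(-1, Rational(1, 5)) = Rational(-1, 5)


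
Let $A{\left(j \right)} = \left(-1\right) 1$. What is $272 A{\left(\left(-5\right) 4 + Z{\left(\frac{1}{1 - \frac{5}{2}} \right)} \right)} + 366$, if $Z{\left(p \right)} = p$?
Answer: $94$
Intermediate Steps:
$A{\left(j \right)} = -1$
$272 A{\left(\left(-5\right) 4 + Z{\left(\frac{1}{1 - \frac{5}{2}} \right)} \right)} + 366 = 272 \left(-1\right) + 366 = -272 + 366 = 94$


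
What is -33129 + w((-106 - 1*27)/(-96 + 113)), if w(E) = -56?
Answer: -33185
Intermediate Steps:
-33129 + w((-106 - 1*27)/(-96 + 113)) = -33129 - 56 = -33185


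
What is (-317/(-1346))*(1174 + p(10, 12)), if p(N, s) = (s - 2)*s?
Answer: 205099/673 ≈ 304.75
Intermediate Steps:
p(N, s) = s*(-2 + s) (p(N, s) = (-2 + s)*s = s*(-2 + s))
(-317/(-1346))*(1174 + p(10, 12)) = (-317/(-1346))*(1174 + 12*(-2 + 12)) = (-317*(-1/1346))*(1174 + 12*10) = 317*(1174 + 120)/1346 = (317/1346)*1294 = 205099/673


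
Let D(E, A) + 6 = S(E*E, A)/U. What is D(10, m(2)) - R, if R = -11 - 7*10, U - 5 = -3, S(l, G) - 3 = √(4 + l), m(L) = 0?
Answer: 153/2 + √26 ≈ 81.599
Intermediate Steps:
S(l, G) = 3 + √(4 + l)
U = 2 (U = 5 - 3 = 2)
D(E, A) = -9/2 + √(4 + E²)/2 (D(E, A) = -6 + (3 + √(4 + E*E))/2 = -6 + (3 + √(4 + E²))*(½) = -6 + (3/2 + √(4 + E²)/2) = -9/2 + √(4 + E²)/2)
R = -81 (R = -11 - 70 = -81)
D(10, m(2)) - R = (-9/2 + √(4 + 10²)/2) - 1*(-81) = (-9/2 + √(4 + 100)/2) + 81 = (-9/2 + √104/2) + 81 = (-9/2 + (2*√26)/2) + 81 = (-9/2 + √26) + 81 = 153/2 + √26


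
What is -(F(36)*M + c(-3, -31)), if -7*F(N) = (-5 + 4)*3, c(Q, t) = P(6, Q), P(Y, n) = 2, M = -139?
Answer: 403/7 ≈ 57.571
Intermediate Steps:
c(Q, t) = 2
F(N) = 3/7 (F(N) = -(-5 + 4)*3/7 = -(-1)*3/7 = -1/7*(-3) = 3/7)
-(F(36)*M + c(-3, -31)) = -((3/7)*(-139) + 2) = -(-417/7 + 2) = -1*(-403/7) = 403/7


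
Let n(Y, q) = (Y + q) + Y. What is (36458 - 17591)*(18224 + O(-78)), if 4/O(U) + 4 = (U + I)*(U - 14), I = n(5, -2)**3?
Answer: 3432476913597/9983 ≈ 3.4383e+8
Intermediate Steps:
n(Y, q) = q + 2*Y
I = 512 (I = (-2 + 2*5)**3 = (-2 + 10)**3 = 8**3 = 512)
O(U) = 4/(-4 + (-14 + U)*(512 + U)) (O(U) = 4/(-4 + (U + 512)*(U - 14)) = 4/(-4 + (512 + U)*(-14 + U)) = 4/(-4 + (-14 + U)*(512 + U)))
(36458 - 17591)*(18224 + O(-78)) = (36458 - 17591)*(18224 + 4/(-7172 + (-78)**2 + 498*(-78))) = 18867*(18224 + 4/(-7172 + 6084 - 38844)) = 18867*(18224 + 4/(-39932)) = 18867*(18224 + 4*(-1/39932)) = 18867*(18224 - 1/9983) = 18867*(181930191/9983) = 3432476913597/9983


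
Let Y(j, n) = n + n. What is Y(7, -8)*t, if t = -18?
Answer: 288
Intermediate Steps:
Y(j, n) = 2*n
Y(7, -8)*t = (2*(-8))*(-18) = -16*(-18) = 288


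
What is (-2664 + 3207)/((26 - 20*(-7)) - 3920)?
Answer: -543/3754 ≈ -0.14465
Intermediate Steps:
(-2664 + 3207)/((26 - 20*(-7)) - 3920) = 543/((26 + 140) - 3920) = 543/(166 - 3920) = 543/(-3754) = 543*(-1/3754) = -543/3754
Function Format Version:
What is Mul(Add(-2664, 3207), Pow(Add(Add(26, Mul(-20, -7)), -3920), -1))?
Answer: Rational(-543, 3754) ≈ -0.14465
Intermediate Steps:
Mul(Add(-2664, 3207), Pow(Add(Add(26, Mul(-20, -7)), -3920), -1)) = Mul(543, Pow(Add(Add(26, 140), -3920), -1)) = Mul(543, Pow(Add(166, -3920), -1)) = Mul(543, Pow(-3754, -1)) = Mul(543, Rational(-1, 3754)) = Rational(-543, 3754)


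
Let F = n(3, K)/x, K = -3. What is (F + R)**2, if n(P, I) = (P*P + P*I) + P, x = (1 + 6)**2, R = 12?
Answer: 349281/2401 ≈ 145.47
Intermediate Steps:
x = 49 (x = 7**2 = 49)
n(P, I) = P + P**2 + I*P (n(P, I) = (P**2 + I*P) + P = P + P**2 + I*P)
F = 3/49 (F = (3*(1 - 3 + 3))/49 = (3*1)*(1/49) = 3*(1/49) = 3/49 ≈ 0.061224)
(F + R)**2 = (3/49 + 12)**2 = (591/49)**2 = 349281/2401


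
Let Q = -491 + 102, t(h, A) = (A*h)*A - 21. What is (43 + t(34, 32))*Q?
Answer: -13551982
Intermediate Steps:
t(h, A) = -21 + h*A**2 (t(h, A) = h*A**2 - 21 = -21 + h*A**2)
Q = -389
(43 + t(34, 32))*Q = (43 + (-21 + 34*32**2))*(-389) = (43 + (-21 + 34*1024))*(-389) = (43 + (-21 + 34816))*(-389) = (43 + 34795)*(-389) = 34838*(-389) = -13551982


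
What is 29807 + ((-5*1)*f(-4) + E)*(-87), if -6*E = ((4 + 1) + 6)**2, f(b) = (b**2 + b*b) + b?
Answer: 87483/2 ≈ 43742.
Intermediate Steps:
f(b) = b + 2*b**2 (f(b) = (b**2 + b**2) + b = 2*b**2 + b = b + 2*b**2)
E = -121/6 (E = -((4 + 1) + 6)**2/6 = -(5 + 6)**2/6 = -1/6*11**2 = -1/6*121 = -121/6 ≈ -20.167)
29807 + ((-5*1)*f(-4) + E)*(-87) = 29807 + ((-5*1)*(-4*(1 + 2*(-4))) - 121/6)*(-87) = 29807 + (-(-20)*(1 - 8) - 121/6)*(-87) = 29807 + (-(-20)*(-7) - 121/6)*(-87) = 29807 + (-5*28 - 121/6)*(-87) = 29807 + (-140 - 121/6)*(-87) = 29807 - 961/6*(-87) = 29807 + 27869/2 = 87483/2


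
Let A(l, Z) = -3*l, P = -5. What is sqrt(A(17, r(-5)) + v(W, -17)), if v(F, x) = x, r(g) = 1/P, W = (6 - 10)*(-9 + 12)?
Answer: 2*I*sqrt(17) ≈ 8.2462*I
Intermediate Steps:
W = -12 (W = -4*3 = -12)
r(g) = -1/5 (r(g) = 1/(-5) = -1/5)
sqrt(A(17, r(-5)) + v(W, -17)) = sqrt(-3*17 - 17) = sqrt(-51 - 17) = sqrt(-68) = 2*I*sqrt(17)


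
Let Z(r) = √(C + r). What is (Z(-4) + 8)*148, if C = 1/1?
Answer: 1184 + 148*I*√3 ≈ 1184.0 + 256.34*I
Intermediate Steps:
C = 1
Z(r) = √(1 + r)
(Z(-4) + 8)*148 = (√(1 - 4) + 8)*148 = (√(-3) + 8)*148 = (I*√3 + 8)*148 = (8 + I*√3)*148 = 1184 + 148*I*√3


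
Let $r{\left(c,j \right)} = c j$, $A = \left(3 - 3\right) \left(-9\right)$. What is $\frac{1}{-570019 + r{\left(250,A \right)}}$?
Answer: $- \frac{1}{570019} \approx -1.7543 \cdot 10^{-6}$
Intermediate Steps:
$A = 0$ ($A = 0 \left(-9\right) = 0$)
$\frac{1}{-570019 + r{\left(250,A \right)}} = \frac{1}{-570019 + 250 \cdot 0} = \frac{1}{-570019 + 0} = \frac{1}{-570019} = - \frac{1}{570019}$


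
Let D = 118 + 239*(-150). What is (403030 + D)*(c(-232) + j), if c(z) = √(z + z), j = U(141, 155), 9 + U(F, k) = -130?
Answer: -51054422 + 1469192*I*√29 ≈ -5.1054e+7 + 7.9118e+6*I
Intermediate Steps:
U(F, k) = -139 (U(F, k) = -9 - 130 = -139)
D = -35732 (D = 118 - 35850 = -35732)
j = -139
c(z) = √2*√z (c(z) = √(2*z) = √2*√z)
(403030 + D)*(c(-232) + j) = (403030 - 35732)*(√2*√(-232) - 139) = 367298*(√2*(2*I*√58) - 139) = 367298*(4*I*√29 - 139) = 367298*(-139 + 4*I*√29) = -51054422 + 1469192*I*√29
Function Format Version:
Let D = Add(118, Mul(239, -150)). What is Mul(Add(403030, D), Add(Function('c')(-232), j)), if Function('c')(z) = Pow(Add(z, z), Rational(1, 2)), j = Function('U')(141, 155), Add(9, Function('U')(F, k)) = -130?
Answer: Add(-51054422, Mul(1469192, I, Pow(29, Rational(1, 2)))) ≈ Add(-5.1054e+7, Mul(7.9118e+6, I))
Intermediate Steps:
Function('U')(F, k) = -139 (Function('U')(F, k) = Add(-9, -130) = -139)
D = -35732 (D = Add(118, -35850) = -35732)
j = -139
Function('c')(z) = Mul(Pow(2, Rational(1, 2)), Pow(z, Rational(1, 2))) (Function('c')(z) = Pow(Mul(2, z), Rational(1, 2)) = Mul(Pow(2, Rational(1, 2)), Pow(z, Rational(1, 2))))
Mul(Add(403030, D), Add(Function('c')(-232), j)) = Mul(Add(403030, -35732), Add(Mul(Pow(2, Rational(1, 2)), Pow(-232, Rational(1, 2))), -139)) = Mul(367298, Add(Mul(Pow(2, Rational(1, 2)), Mul(2, I, Pow(58, Rational(1, 2)))), -139)) = Mul(367298, Add(Mul(4, I, Pow(29, Rational(1, 2))), -139)) = Mul(367298, Add(-139, Mul(4, I, Pow(29, Rational(1, 2))))) = Add(-51054422, Mul(1469192, I, Pow(29, Rational(1, 2))))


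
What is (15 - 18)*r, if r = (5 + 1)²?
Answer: -108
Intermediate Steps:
r = 36 (r = 6² = 36)
(15 - 18)*r = (15 - 18)*36 = -3*36 = -108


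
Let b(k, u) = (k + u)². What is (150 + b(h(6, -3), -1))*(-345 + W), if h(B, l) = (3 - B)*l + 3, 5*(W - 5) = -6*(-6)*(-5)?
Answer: -101896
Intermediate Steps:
W = -31 (W = 5 + (-6*(-6)*(-5))/5 = 5 + (36*(-5))/5 = 5 + (⅕)*(-180) = 5 - 36 = -31)
h(B, l) = 3 + l*(3 - B) (h(B, l) = l*(3 - B) + 3 = 3 + l*(3 - B))
(150 + b(h(6, -3), -1))*(-345 + W) = (150 + ((3 + 3*(-3) - 1*6*(-3)) - 1)²)*(-345 - 31) = (150 + ((3 - 9 + 18) - 1)²)*(-376) = (150 + (12 - 1)²)*(-376) = (150 + 11²)*(-376) = (150 + 121)*(-376) = 271*(-376) = -101896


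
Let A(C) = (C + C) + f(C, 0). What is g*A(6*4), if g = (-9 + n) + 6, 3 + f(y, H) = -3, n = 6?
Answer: 126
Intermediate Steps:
f(y, H) = -6 (f(y, H) = -3 - 3 = -6)
g = 3 (g = (-9 + 6) + 6 = -3 + 6 = 3)
A(C) = -6 + 2*C (A(C) = (C + C) - 6 = 2*C - 6 = -6 + 2*C)
g*A(6*4) = 3*(-6 + 2*(6*4)) = 3*(-6 + 2*24) = 3*(-6 + 48) = 3*42 = 126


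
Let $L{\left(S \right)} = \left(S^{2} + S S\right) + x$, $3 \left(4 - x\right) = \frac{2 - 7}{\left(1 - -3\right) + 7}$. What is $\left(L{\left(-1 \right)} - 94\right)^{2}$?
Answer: $\frac{8404201}{1089} \approx 7717.4$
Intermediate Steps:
$x = \frac{137}{33}$ ($x = 4 - \frac{\left(2 - 7\right) \frac{1}{\left(1 - -3\right) + 7}}{3} = 4 - \frac{\left(-5\right) \frac{1}{\left(1 + 3\right) + 7}}{3} = 4 - \frac{\left(-5\right) \frac{1}{4 + 7}}{3} = 4 - \frac{\left(-5\right) \frac{1}{11}}{3} = 4 - - \frac{5}{33} = 4 + \frac{5}{33} = \frac{137}{33} \approx 4.1515$)
$L{\left(S \right)} = \frac{137}{33} + 2 S^{2}$ ($L{\left(S \right)} = \left(S^{2} + S S\right) + \frac{137}{33} = \left(S^{2} + S^{2}\right) + \frac{137}{33} = 2 S^{2} + \frac{137}{33} = \frac{137}{33} + 2 S^{2}$)
$\left(L{\left(-1 \right)} - 94\right)^{2} = \left(\left(\frac{137}{33} + 2 \left(-1\right)^{2}\right) - 94\right)^{2} = \left(\left(\frac{137}{33} + 2 \cdot 1\right) - 94\right)^{2} = \left(\left(\frac{137}{33} + 2\right) - 94\right)^{2} = \left(\frac{203}{33} - 94\right)^{2} = \left(- \frac{2899}{33}\right)^{2} = \frac{8404201}{1089}$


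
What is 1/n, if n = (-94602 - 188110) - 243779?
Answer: -1/526491 ≈ -1.8994e-6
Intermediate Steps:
n = -526491 (n = -282712 - 243779 = -526491)
1/n = 1/(-526491) = -1/526491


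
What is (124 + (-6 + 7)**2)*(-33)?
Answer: -4125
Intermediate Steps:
(124 + (-6 + 7)**2)*(-33) = (124 + 1**2)*(-33) = (124 + 1)*(-33) = 125*(-33) = -4125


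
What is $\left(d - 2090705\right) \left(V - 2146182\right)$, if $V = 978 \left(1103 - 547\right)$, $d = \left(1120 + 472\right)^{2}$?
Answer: $-711085634226$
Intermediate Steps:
$d = 2534464$ ($d = 1592^{2} = 2534464$)
$V = 543768$ ($V = 978 \cdot 556 = 543768$)
$\left(d - 2090705\right) \left(V - 2146182\right) = \left(2534464 - 2090705\right) \left(543768 - 2146182\right) = 443759 \left(-1602414\right) = -711085634226$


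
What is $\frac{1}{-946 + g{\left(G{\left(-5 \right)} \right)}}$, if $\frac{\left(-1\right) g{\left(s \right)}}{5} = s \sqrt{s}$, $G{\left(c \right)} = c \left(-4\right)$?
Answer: $- \frac{473}{347458} + \frac{50 \sqrt{5}}{173729} \approx -0.00071776$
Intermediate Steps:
$G{\left(c \right)} = - 4 c$
$g{\left(s \right)} = - 5 s^{\frac{3}{2}}$ ($g{\left(s \right)} = - 5 s \sqrt{s} = - 5 s^{\frac{3}{2}}$)
$\frac{1}{-946 + g{\left(G{\left(-5 \right)} \right)}} = \frac{1}{-946 - 5 \left(\left(-4\right) \left(-5\right)\right)^{\frac{3}{2}}} = \frac{1}{-946 - 5 \cdot 20^{\frac{3}{2}}} = \frac{1}{-946 - 5 \cdot 40 \sqrt{5}} = \frac{1}{-946 - 200 \sqrt{5}}$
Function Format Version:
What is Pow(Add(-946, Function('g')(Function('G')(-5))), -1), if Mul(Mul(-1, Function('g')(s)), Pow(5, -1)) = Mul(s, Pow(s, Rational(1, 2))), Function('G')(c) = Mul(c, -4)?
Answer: Add(Rational(-473, 347458), Mul(Rational(50, 173729), Pow(5, Rational(1, 2)))) ≈ -0.00071776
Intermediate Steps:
Function('G')(c) = Mul(-4, c)
Function('g')(s) = Mul(-5, Pow(s, Rational(3, 2))) (Function('g')(s) = Mul(-5, Mul(s, Pow(s, Rational(1, 2)))) = Mul(-5, Pow(s, Rational(3, 2))))
Pow(Add(-946, Function('g')(Function('G')(-5))), -1) = Pow(Add(-946, Mul(-5, Pow(Mul(-4, -5), Rational(3, 2)))), -1) = Pow(Add(-946, Mul(-5, Pow(20, Rational(3, 2)))), -1) = Pow(Add(-946, Mul(-5, Mul(40, Pow(5, Rational(1, 2))))), -1) = Pow(Add(-946, Mul(-200, Pow(5, Rational(1, 2)))), -1)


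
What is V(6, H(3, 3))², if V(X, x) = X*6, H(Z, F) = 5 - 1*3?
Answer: 1296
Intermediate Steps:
H(Z, F) = 2 (H(Z, F) = 5 - 3 = 2)
V(X, x) = 6*X
V(6, H(3, 3))² = (6*6)² = 36² = 1296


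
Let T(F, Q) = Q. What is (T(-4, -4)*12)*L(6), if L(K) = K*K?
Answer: -1728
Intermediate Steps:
L(K) = K²
(T(-4, -4)*12)*L(6) = -4*12*6² = -48*36 = -1728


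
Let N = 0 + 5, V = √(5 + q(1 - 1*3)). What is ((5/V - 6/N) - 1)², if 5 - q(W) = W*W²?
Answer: 2803/450 - 11*√2/3 ≈ 1.0434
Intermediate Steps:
q(W) = 5 - W³ (q(W) = 5 - W*W² = 5 - W³)
V = 3*√2 (V = √(5 + (5 - (1 - 1*3)³)) = √(5 + (5 - (1 - 3)³)) = √(5 + (5 - 1*(-2)³)) = √(5 + (5 - 1*(-8))) = √(5 + (5 + 8)) = √(5 + 13) = √18 = 3*√2 ≈ 4.2426)
N = 5
((5/V - 6/N) - 1)² = ((5/((3*√2)) - 6/5) - 1)² = ((5*(√2/6) - 6*⅕) - 1)² = ((5*√2/6 - 6/5) - 1)² = ((-6/5 + 5*√2/6) - 1)² = (-11/5 + 5*√2/6)²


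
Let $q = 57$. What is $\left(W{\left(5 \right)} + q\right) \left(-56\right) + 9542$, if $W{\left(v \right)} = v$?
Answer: $6070$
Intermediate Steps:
$\left(W{\left(5 \right)} + q\right) \left(-56\right) + 9542 = \left(5 + 57\right) \left(-56\right) + 9542 = 62 \left(-56\right) + 9542 = -3472 + 9542 = 6070$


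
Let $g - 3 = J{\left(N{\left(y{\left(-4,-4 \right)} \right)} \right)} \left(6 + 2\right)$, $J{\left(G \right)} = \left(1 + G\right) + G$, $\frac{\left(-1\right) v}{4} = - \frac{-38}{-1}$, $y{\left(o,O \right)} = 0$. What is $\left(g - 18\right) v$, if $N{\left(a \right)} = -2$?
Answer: $-5928$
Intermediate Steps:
$v = 152$ ($v = - 4 \left(- \frac{-38}{-1}\right) = - 4 \left(- \left(-38\right) \left(-1\right)\right) = - 4 \left(\left(-1\right) 38\right) = \left(-4\right) \left(-38\right) = 152$)
$J{\left(G \right)} = 1 + 2 G$
$g = -21$ ($g = 3 + \left(1 + 2 \left(-2\right)\right) \left(6 + 2\right) = 3 + \left(1 - 4\right) 8 = 3 - 24 = -21$)
$\left(g - 18\right) v = \left(-21 - 18\right) 152 = \left(-39\right) 152 = -5928$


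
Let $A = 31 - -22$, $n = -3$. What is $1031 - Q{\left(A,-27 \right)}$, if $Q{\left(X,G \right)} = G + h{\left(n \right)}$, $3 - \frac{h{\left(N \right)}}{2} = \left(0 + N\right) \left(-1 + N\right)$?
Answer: $1076$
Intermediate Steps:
$A = 53$ ($A = 31 + 22 = 53$)
$h{\left(N \right)} = 6 - 2 N \left(-1 + N\right)$ ($h{\left(N \right)} = 6 - 2 \left(0 + N\right) \left(-1 + N\right) = 6 - 2 N \left(-1 + N\right)$)
$Q{\left(X,G \right)} = -18 + G$ ($Q{\left(X,G \right)} = G + \left(6 - 2 \left(-3\right)^{2} + 2 \left(-3\right)\right) = G - 18 = -18 + G$)
$1031 - Q{\left(A,-27 \right)} = 1031 - \left(-18 - 27\right) = 1031 - -45 = 1031 + 45 = 1076$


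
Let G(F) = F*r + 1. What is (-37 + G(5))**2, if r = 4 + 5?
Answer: 81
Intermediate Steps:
r = 9
G(F) = 1 + 9*F (G(F) = F*9 + 1 = 9*F + 1 = 1 + 9*F)
(-37 + G(5))**2 = (-37 + (1 + 9*5))**2 = (-37 + (1 + 45))**2 = (-37 + 46)**2 = 9**2 = 81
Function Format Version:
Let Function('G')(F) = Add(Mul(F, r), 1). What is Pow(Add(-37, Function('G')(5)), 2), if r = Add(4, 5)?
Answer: 81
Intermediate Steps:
r = 9
Function('G')(F) = Add(1, Mul(9, F)) (Function('G')(F) = Add(Mul(F, 9), 1) = Add(Mul(9, F), 1) = Add(1, Mul(9, F)))
Pow(Add(-37, Function('G')(5)), 2) = Pow(Add(-37, Add(1, Mul(9, 5))), 2) = Pow(Add(-37, Add(1, 45)), 2) = Pow(Add(-37, 46), 2) = Pow(9, 2) = 81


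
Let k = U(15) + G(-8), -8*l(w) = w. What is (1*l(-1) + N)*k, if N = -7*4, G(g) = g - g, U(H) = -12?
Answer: 669/2 ≈ 334.50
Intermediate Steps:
l(w) = -w/8
G(g) = 0
N = -28
k = -12 (k = -12 + 0 = -12)
(1*l(-1) + N)*k = (1*(-1/8*(-1)) - 28)*(-12) = (1*(1/8) - 28)*(-12) = (1/8 - 28)*(-12) = -223/8*(-12) = 669/2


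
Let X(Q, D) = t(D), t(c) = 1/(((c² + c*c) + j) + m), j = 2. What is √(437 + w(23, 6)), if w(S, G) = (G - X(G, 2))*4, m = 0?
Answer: 7*√235/5 ≈ 21.462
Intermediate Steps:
t(c) = 1/(2 + 2*c²) (t(c) = 1/(((c² + c*c) + 2) + 0) = 1/(((c² + c²) + 2) + 0) = 1/((2*c² + 2) + 0) = 1/((2 + 2*c²) + 0) = 1/(2 + 2*c²))
X(Q, D) = 1/(2*(1 + D²))
w(S, G) = -⅖ + 4*G (w(S, G) = (G - 1/(2*(1 + 2²)))*4 = (G - 1/(2*(1 + 4)))*4 = (G - 1/(2*5))*4 = (G - 1*⅒)*4 = (G - ⅒)*4 = (-⅒ + G)*4 = -⅖ + 4*G)
√(437 + w(23, 6)) = √(437 + (-⅖ + 4*6)) = √(437 + (-⅖ + 24)) = √(437 + 118/5) = √(2303/5) = 7*√235/5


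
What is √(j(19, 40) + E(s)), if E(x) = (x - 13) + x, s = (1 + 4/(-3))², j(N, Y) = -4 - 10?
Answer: I*√241/3 ≈ 5.1747*I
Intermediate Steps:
j(N, Y) = -14
s = ⅑ (s = (1 + 4*(-⅓))² = (1 - 4/3)² = (-⅓)² = ⅑ ≈ 0.11111)
E(x) = -13 + 2*x (E(x) = (-13 + x) + x = -13 + 2*x)
√(j(19, 40) + E(s)) = √(-14 + (-13 + 2*(⅑))) = √(-14 + (-13 + 2/9)) = √(-14 - 115/9) = √(-241/9) = I*√241/3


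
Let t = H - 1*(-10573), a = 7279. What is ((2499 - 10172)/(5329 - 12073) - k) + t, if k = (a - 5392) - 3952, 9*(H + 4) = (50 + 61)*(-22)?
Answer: 83381497/6744 ≈ 12364.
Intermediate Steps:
H = -826/3 (H = -4 + ((50 + 61)*(-22))/9 = -4 + (111*(-22))/9 = -4 + (1/9)*(-2442) = -4 - 814/3 = -826/3 ≈ -275.33)
k = -2065 (k = (7279 - 5392) - 3952 = 1887 - 3952 = -2065)
t = 30893/3 (t = -826/3 - 1*(-10573) = -826/3 + 10573 = 30893/3 ≈ 10298.)
((2499 - 10172)/(5329 - 12073) - k) + t = ((2499 - 10172)/(5329 - 12073) - 1*(-2065)) + 30893/3 = (-7673/(-6744) + 2065) + 30893/3 = (-7673*(-1/6744) + 2065) + 30893/3 = (7673/6744 + 2065) + 30893/3 = 13934033/6744 + 30893/3 = 83381497/6744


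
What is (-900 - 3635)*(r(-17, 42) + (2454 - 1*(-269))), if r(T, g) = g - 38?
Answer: -12366945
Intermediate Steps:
r(T, g) = -38 + g
(-900 - 3635)*(r(-17, 42) + (2454 - 1*(-269))) = (-900 - 3635)*((-38 + 42) + (2454 - 1*(-269))) = -4535*(4 + (2454 + 269)) = -4535*(4 + 2723) = -4535*2727 = -12366945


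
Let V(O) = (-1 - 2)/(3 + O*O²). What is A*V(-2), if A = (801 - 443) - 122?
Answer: 708/5 ≈ 141.60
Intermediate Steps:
V(O) = -3/(3 + O³)
A = 236 (A = 358 - 122 = 236)
A*V(-2) = 236*(-3/(3 + (-2)³)) = 236*(-3/(3 - 8)) = 236*(-3/(-5)) = 236*(-3*(-⅕)) = 236*(⅗) = 708/5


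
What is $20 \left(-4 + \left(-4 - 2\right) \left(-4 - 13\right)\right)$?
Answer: $1960$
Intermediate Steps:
$20 \left(-4 + \left(-4 - 2\right) \left(-4 - 13\right)\right) = 20 \left(-4 - -102\right) = 20 \left(-4 + 102\right) = 20 \cdot 98 = 1960$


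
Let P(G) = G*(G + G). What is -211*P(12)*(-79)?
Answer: 4800672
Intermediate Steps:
P(G) = 2*G**2 (P(G) = G*(2*G) = 2*G**2)
-211*P(12)*(-79) = -422*12**2*(-79) = -422*144*(-79) = -211*288*(-79) = -60768*(-79) = 4800672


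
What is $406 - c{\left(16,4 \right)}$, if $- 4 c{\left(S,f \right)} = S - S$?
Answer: $406$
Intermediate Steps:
$c{\left(S,f \right)} = 0$ ($c{\left(S,f \right)} = - \frac{S - S}{4} = \left(- \frac{1}{4}\right) 0 = 0$)
$406 - c{\left(16,4 \right)} = 406 - 0 = 406 + 0 = 406$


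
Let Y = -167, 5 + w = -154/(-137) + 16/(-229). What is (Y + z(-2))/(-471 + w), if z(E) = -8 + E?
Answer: 5553021/14900474 ≈ 0.37267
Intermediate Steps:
w = -123791/31373 (w = -5 + (-154/(-137) + 16/(-229)) = -5 + (-154*(-1/137) + 16*(-1/229)) = -5 + (154/137 - 16/229) = -5 + 33074/31373 = -123791/31373 ≈ -3.9458)
(Y + z(-2))/(-471 + w) = (-167 + (-8 - 2))/(-471 - 123791/31373) = (-167 - 10)/(-14900474/31373) = -177*(-31373/14900474) = 5553021/14900474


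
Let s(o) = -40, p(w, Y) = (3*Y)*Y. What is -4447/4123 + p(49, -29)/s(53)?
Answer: -10580209/164920 ≈ -64.154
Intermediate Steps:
p(w, Y) = 3*Y**2
-4447/4123 + p(49, -29)/s(53) = -4447/4123 + (3*(-29)**2)/(-40) = -4447*1/4123 + (3*841)*(-1/40) = -4447/4123 + 2523*(-1/40) = -4447/4123 - 2523/40 = -10580209/164920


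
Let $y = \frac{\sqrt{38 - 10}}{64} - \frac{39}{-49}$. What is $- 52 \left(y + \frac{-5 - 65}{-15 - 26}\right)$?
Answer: $- \frac{261508}{2009} - \frac{13 \sqrt{7}}{8} \approx -134.47$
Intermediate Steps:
$y = \frac{39}{49} + \frac{\sqrt{7}}{32}$ ($y = \sqrt{28} \cdot \frac{1}{64} - - \frac{39}{49} = 2 \sqrt{7} \cdot \frac{1}{64} + \frac{39}{49} = \frac{\sqrt{7}}{32} + \frac{39}{49} = \frac{39}{49} + \frac{\sqrt{7}}{32} \approx 0.8786$)
$- 52 \left(y + \frac{-5 - 65}{-15 - 26}\right) = - 52 \left(\left(\frac{39}{49} + \frac{\sqrt{7}}{32}\right) + \frac{-5 - 65}{-15 - 26}\right) = - 52 \left(\left(\frac{39}{49} + \frac{\sqrt{7}}{32}\right) - \frac{70}{-41}\right) = - 52 \left(\left(\frac{39}{49} + \frac{\sqrt{7}}{32}\right) - - \frac{70}{41}\right) = - 52 \left(\left(\frac{39}{49} + \frac{\sqrt{7}}{32}\right) + \frac{70}{41}\right) = - 52 \left(\frac{5029}{2009} + \frac{\sqrt{7}}{32}\right) = - \frac{261508}{2009} - \frac{13 \sqrt{7}}{8}$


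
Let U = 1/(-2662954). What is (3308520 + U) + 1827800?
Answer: 13677783889279/2662954 ≈ 5.1363e+6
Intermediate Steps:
U = -1/2662954 ≈ -3.7552e-7
(3308520 + U) + 1827800 = (3308520 - 1/2662954) + 1827800 = 8810436568079/2662954 + 1827800 = 13677783889279/2662954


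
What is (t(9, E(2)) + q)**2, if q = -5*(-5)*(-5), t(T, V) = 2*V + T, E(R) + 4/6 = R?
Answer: 115600/9 ≈ 12844.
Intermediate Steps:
E(R) = -2/3 + R
t(T, V) = T + 2*V
q = -125 (q = 25*(-5) = -125)
(t(9, E(2)) + q)**2 = ((9 + 2*(-2/3 + 2)) - 125)**2 = ((9 + 2*(4/3)) - 125)**2 = ((9 + 8/3) - 125)**2 = (35/3 - 125)**2 = (-340/3)**2 = 115600/9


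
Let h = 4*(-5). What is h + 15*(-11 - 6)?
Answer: -275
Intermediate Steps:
h = -20
h + 15*(-11 - 6) = -20 + 15*(-11 - 6) = -20 + 15*(-17) = -20 - 255 = -275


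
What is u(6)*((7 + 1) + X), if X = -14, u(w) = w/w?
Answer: -6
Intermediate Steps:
u(w) = 1
u(6)*((7 + 1) + X) = 1*((7 + 1) - 14) = 1*(8 - 14) = 1*(-6) = -6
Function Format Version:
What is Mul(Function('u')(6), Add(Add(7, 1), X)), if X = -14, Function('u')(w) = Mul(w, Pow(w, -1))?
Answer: -6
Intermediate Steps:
Function('u')(w) = 1
Mul(Function('u')(6), Add(Add(7, 1), X)) = Mul(1, Add(Add(7, 1), -14)) = Mul(1, Add(8, -14)) = Mul(1, -6) = -6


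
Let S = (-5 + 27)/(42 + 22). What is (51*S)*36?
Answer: 5049/8 ≈ 631.13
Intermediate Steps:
S = 11/32 (S = 22/64 = 22*(1/64) = 11/32 ≈ 0.34375)
(51*S)*36 = (51*(11/32))*36 = (561/32)*36 = 5049/8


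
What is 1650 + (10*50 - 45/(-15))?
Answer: 2153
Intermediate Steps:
1650 + (10*50 - 45/(-15)) = 1650 + (500 - 45*(-1)/15) = 1650 + (500 - 3*(-1)) = 1650 + (500 + 3) = 1650 + 503 = 2153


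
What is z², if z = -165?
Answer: 27225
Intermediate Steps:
z² = (-165)² = 27225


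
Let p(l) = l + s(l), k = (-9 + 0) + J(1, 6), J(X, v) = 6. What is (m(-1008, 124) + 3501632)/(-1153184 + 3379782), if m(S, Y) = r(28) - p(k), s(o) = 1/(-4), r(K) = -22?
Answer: 14006453/8906392 ≈ 1.5726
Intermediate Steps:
s(o) = -1/4
k = -3 (k = (-9 + 0) + 6 = -9 + 6 = -3)
p(l) = -1/4 + l (p(l) = l - 1/4 = -1/4 + l)
m(S, Y) = -75/4 (m(S, Y) = -22 - (-1/4 - 3) = -22 - 1*(-13/4) = -22 + 13/4 = -75/4)
(m(-1008, 124) + 3501632)/(-1153184 + 3379782) = (-75/4 + 3501632)/(-1153184 + 3379782) = (14006453/4)/2226598 = (14006453/4)*(1/2226598) = 14006453/8906392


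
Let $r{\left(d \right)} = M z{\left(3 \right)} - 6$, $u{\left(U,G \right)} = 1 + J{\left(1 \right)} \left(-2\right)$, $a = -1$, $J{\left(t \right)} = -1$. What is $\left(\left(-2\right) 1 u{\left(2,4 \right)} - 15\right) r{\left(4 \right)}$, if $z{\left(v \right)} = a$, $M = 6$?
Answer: $252$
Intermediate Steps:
$z{\left(v \right)} = -1$
$u{\left(U,G \right)} = 3$ ($u{\left(U,G \right)} = 1 - -2 = 1 + 2 = 3$)
$r{\left(d \right)} = -12$ ($r{\left(d \right)} = 6 \left(-1\right) - 6 = -6 - 6 = -12$)
$\left(\left(-2\right) 1 u{\left(2,4 \right)} - 15\right) r{\left(4 \right)} = \left(\left(-2\right) 1 \cdot 3 - 15\right) \left(-12\right) = \left(\left(-2\right) 3 - 15\right) \left(-12\right) = \left(-6 - 15\right) \left(-12\right) = \left(-21\right) \left(-12\right) = 252$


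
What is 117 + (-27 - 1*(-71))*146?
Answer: 6541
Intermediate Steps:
117 + (-27 - 1*(-71))*146 = 117 + (-27 + 71)*146 = 117 + 44*146 = 117 + 6424 = 6541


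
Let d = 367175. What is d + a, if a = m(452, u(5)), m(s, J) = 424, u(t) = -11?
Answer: 367599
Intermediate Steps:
a = 424
d + a = 367175 + 424 = 367599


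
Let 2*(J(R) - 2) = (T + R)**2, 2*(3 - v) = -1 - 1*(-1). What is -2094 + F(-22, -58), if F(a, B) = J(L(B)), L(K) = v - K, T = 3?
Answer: -44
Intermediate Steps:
v = 3 (v = 3 - (-1 - 1*(-1))/2 = 3 - (-1 + 1)/2 = 3 - 1/2*0 = 3 + 0 = 3)
L(K) = 3 - K
J(R) = 2 + (3 + R)**2/2
F(a, B) = 2 + (6 - B)**2/2 (F(a, B) = 2 + (3 + (3 - B))**2/2 = 2 + (6 - B)**2/2)
-2094 + F(-22, -58) = -2094 + (2 + (-6 - 58)**2/2) = -2094 + (2 + (1/2)*(-64)**2) = -2094 + (2 + (1/2)*4096) = -2094 + (2 + 2048) = -2094 + 2050 = -44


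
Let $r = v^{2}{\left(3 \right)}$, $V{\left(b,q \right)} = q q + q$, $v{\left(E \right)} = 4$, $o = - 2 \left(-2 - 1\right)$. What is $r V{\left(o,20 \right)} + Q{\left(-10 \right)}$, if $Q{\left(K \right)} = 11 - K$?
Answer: $6741$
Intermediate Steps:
$o = 6$ ($o = \left(-2\right) \left(-3\right) = 6$)
$V{\left(b,q \right)} = q + q^{2}$ ($V{\left(b,q \right)} = q^{2} + q = q + q^{2}$)
$r = 16$ ($r = 4^{2} = 16$)
$r V{\left(o,20 \right)} + Q{\left(-10 \right)} = 16 \cdot 20 \left(1 + 20\right) + \left(11 - -10\right) = 16 \cdot 20 \cdot 21 + \left(11 + 10\right) = 16 \cdot 420 + 21 = 6720 + 21 = 6741$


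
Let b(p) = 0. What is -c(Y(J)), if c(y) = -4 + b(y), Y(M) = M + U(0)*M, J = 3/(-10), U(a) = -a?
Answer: 4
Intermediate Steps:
J = -3/10 (J = 3*(-1/10) = -3/10 ≈ -0.30000)
Y(M) = M (Y(M) = M + (-1*0)*M = M + 0*M = M + 0 = M)
c(y) = -4 (c(y) = -4 + 0 = -4)
-c(Y(J)) = -1*(-4) = 4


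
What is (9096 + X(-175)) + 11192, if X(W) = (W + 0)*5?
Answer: 19413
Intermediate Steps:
X(W) = 5*W (X(W) = W*5 = 5*W)
(9096 + X(-175)) + 11192 = (9096 + 5*(-175)) + 11192 = (9096 - 875) + 11192 = 8221 + 11192 = 19413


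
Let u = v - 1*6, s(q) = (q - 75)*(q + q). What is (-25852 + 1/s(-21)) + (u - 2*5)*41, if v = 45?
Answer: -99441215/4032 ≈ -24663.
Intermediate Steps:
s(q) = 2*q*(-75 + q) (s(q) = (-75 + q)*(2*q) = 2*q*(-75 + q))
u = 39 (u = 45 - 1*6 = 45 - 6 = 39)
(-25852 + 1/s(-21)) + (u - 2*5)*41 = (-25852 + 1/(2*(-21)*(-75 - 21))) + (39 - 2*5)*41 = (-25852 + 1/(2*(-21)*(-96))) + (39 - 10)*41 = (-25852 + 1/4032) + 29*41 = (-25852 + 1/4032) + 1189 = -104235263/4032 + 1189 = -99441215/4032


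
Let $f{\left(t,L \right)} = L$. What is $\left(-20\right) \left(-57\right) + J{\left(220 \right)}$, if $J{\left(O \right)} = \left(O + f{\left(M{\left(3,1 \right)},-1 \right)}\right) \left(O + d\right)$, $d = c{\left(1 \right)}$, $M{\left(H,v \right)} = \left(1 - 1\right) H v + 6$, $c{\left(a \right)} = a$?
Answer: $49539$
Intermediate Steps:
$M{\left(H,v \right)} = 6$ ($M{\left(H,v \right)} = 0 H v + 6 = 0 v + 6 = 0 + 6 = 6$)
$d = 1$
$J{\left(O \right)} = \left(1 + O\right) \left(-1 + O\right)$ ($J{\left(O \right)} = \left(O - 1\right) \left(O + 1\right) = \left(-1 + O\right) \left(1 + O\right) = \left(1 + O\right) \left(-1 + O\right)$)
$\left(-20\right) \left(-57\right) + J{\left(220 \right)} = \left(-20\right) \left(-57\right) - \left(1 - 220^{2}\right) = 1140 + \left(-1 + 48400\right) = 1140 + 48399 = 49539$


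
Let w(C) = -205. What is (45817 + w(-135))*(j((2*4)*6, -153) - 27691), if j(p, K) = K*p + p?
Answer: -1595827044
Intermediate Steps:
j(p, K) = p + K*p
(45817 + w(-135))*(j((2*4)*6, -153) - 27691) = (45817 - 205)*(((2*4)*6)*(1 - 153) - 27691) = 45612*((8*6)*(-152) - 27691) = 45612*(48*(-152) - 27691) = 45612*(-7296 - 27691) = 45612*(-34987) = -1595827044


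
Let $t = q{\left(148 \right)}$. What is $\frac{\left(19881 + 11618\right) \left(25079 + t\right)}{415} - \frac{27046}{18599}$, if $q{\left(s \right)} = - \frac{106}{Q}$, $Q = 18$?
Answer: $\frac{132201615943048}{69467265} \approx 1.9031 \cdot 10^{6}$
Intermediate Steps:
$q{\left(s \right)} = - \frac{53}{9}$ ($q{\left(s \right)} = - \frac{106}{18} = \left(-106\right) \frac{1}{18} = - \frac{53}{9}$)
$t = - \frac{53}{9} \approx -5.8889$
$\frac{\left(19881 + 11618\right) \left(25079 + t\right)}{415} - \frac{27046}{18599} = \frac{\left(19881 + 11618\right) \left(25079 - \frac{53}{9}\right)}{415} - \frac{27046}{18599} = 31499 \cdot \frac{225658}{9} \cdot \frac{1}{415} - \frac{27046}{18599} = \frac{7108001342}{9} \cdot \frac{1}{415} - \frac{27046}{18599} = \frac{7108001342}{3735} - \frac{27046}{18599} = \frac{132201615943048}{69467265}$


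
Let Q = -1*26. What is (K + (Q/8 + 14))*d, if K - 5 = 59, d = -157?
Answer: -46943/4 ≈ -11736.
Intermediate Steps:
K = 64 (K = 5 + 59 = 64)
Q = -26
(K + (Q/8 + 14))*d = (64 + (-26/8 + 14))*(-157) = (64 + (-26*1/8 + 14))*(-157) = (64 + (-13/4 + 14))*(-157) = (64 + 43/4)*(-157) = (299/4)*(-157) = -46943/4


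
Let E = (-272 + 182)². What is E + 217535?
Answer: 225635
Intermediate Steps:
E = 8100 (E = (-90)² = 8100)
E + 217535 = 8100 + 217535 = 225635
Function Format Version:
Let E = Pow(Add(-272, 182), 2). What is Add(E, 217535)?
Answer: 225635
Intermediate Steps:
E = 8100 (E = Pow(-90, 2) = 8100)
Add(E, 217535) = Add(8100, 217535) = 225635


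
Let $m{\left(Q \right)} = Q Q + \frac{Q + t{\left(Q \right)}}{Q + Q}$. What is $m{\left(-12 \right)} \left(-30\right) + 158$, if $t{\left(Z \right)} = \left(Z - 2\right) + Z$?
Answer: $- \frac{8419}{2} \approx -4209.5$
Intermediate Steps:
$t{\left(Z \right)} = -2 + 2 Z$ ($t{\left(Z \right)} = \left(-2 + Z\right) + Z = -2 + 2 Z$)
$m{\left(Q \right)} = Q^{2} + \frac{-2 + 3 Q}{2 Q}$ ($m{\left(Q \right)} = Q Q + \frac{Q + \left(-2 + 2 Q\right)}{Q + Q} = Q^{2} + \frac{-2 + 3 Q}{2 Q}$)
$m{\left(-12 \right)} \left(-30\right) + 158 = \left(\frac{3}{2} + \left(-12\right)^{2} - \frac{1}{-12}\right) \left(-30\right) + 158 = \left(\frac{3}{2} + 144 - - \frac{1}{12}\right) \left(-30\right) + 158 = \left(\frac{3}{2} + 144 + \frac{1}{12}\right) \left(-30\right) + 158 = \frac{1747}{12} \left(-30\right) + 158 = - \frac{8735}{2} + 158 = - \frac{8419}{2}$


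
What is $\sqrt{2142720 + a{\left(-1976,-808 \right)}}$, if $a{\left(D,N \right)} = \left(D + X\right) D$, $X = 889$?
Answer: $2 \sqrt{1072658} \approx 2071.4$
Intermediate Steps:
$a{\left(D,N \right)} = D \left(889 + D\right)$ ($a{\left(D,N \right)} = \left(D + 889\right) D = \left(889 + D\right) D = D \left(889 + D\right)$)
$\sqrt{2142720 + a{\left(-1976,-808 \right)}} = \sqrt{2142720 - 1976 \left(889 - 1976\right)} = \sqrt{2142720 - -2147912} = \sqrt{2142720 + 2147912} = \sqrt{4290632} = 2 \sqrt{1072658}$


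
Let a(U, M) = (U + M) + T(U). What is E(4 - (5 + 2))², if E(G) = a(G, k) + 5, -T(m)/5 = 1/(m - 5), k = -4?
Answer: 121/64 ≈ 1.8906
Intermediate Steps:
T(m) = -5/(-5 + m) (T(m) = -5/(m - 5) = -5/(-5 + m))
a(U, M) = M + U - 5/(-5 + U) (a(U, M) = (U + M) - 5/(-5 + U) = (M + U) - 5/(-5 + U) = M + U - 5/(-5 + U))
E(G) = 5 + (-5 + (-5 + G)*(-4 + G))/(-5 + G) (E(G) = (-5 + (-5 + G)*(-4 + G))/(-5 + G) + 5 = 5 + (-5 + (-5 + G)*(-4 + G))/(-5 + G))
E(4 - (5 + 2))² = ((-5 + (1 + (4 - (5 + 2)))*(-5 + (4 - (5 + 2))))/(-5 + (4 - (5 + 2))))² = ((-5 + (1 + (4 - 1*7))*(-5 + (4 - 1*7)))/(-5 + (4 - 1*7)))² = ((-5 + (1 + (4 - 7))*(-5 + (4 - 7)))/(-5 + (4 - 7)))² = ((-5 + (1 - 3)*(-5 - 3))/(-5 - 3))² = ((-5 - 2*(-8))/(-8))² = (-(-5 + 16)/8)² = (-⅛*11)² = (-11/8)² = 121/64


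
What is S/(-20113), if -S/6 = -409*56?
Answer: -137424/20113 ≈ -6.8326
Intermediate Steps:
S = 137424 (S = -(-2454)*56 = -6*(-22904) = 137424)
S/(-20113) = 137424/(-20113) = 137424*(-1/20113) = -137424/20113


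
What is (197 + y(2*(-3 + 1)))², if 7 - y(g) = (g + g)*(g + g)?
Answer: 19600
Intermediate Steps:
y(g) = 7 - 4*g² (y(g) = 7 - (g + g)*(g + g) = 7 - 2*g*2*g = 7 - 4*g²)
(197 + y(2*(-3 + 1)))² = (197 + (7 - 4*4*(-3 + 1)²))² = (197 + (7 - 4*(2*(-2))²))² = (197 + (7 - 4*(-4)²))² = (197 + (7 - 4*16))² = (197 + (7 - 64))² = (197 - 57)² = 140² = 19600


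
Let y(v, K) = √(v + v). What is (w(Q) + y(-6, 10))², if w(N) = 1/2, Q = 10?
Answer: -47/4 + 2*I*√3 ≈ -11.75 + 3.4641*I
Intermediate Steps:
y(v, K) = √2*√v (y(v, K) = √(2*v) = √2*√v)
w(N) = ½
(w(Q) + y(-6, 10))² = (½ + √2*√(-6))² = (½ + √2*(I*√6))² = (½ + 2*I*√3)²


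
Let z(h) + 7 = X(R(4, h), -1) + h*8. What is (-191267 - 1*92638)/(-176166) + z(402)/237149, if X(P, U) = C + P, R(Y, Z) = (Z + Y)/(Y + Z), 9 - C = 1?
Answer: 7543854337/4641954526 ≈ 1.6251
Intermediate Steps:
C = 8 (C = 9 - 1*1 = 9 - 1 = 8)
R(Y, Z) = 1 (R(Y, Z) = (Y + Z)/(Y + Z) = 1)
X(P, U) = 8 + P
z(h) = 2 + 8*h (z(h) = -7 + ((8 + 1) + h*8) = -7 + (9 + 8*h) = 2 + 8*h)
(-191267 - 1*92638)/(-176166) + z(402)/237149 = (-191267 - 1*92638)/(-176166) + (2 + 8*402)/237149 = (-191267 - 92638)*(-1/176166) + (2 + 3216)*(1/237149) = -283905*(-1/176166) + 3218*(1/237149) = 31545/19574 + 3218/237149 = 7543854337/4641954526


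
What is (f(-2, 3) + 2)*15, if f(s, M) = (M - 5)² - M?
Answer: 45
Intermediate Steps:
f(s, M) = (-5 + M)² - M
(f(-2, 3) + 2)*15 = (((-5 + 3)² - 1*3) + 2)*15 = (((-2)² - 3) + 2)*15 = ((4 - 3) + 2)*15 = (1 + 2)*15 = 3*15 = 45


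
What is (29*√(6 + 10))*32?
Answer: 3712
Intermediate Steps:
(29*√(6 + 10))*32 = (29*√16)*32 = (29*4)*32 = 116*32 = 3712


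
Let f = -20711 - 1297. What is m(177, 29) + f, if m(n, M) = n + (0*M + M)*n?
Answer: -16698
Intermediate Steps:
m(n, M) = n + M*n (m(n, M) = n + (0 + M)*n = n + M*n)
f = -22008
m(177, 29) + f = 177*(1 + 29) - 22008 = 177*30 - 22008 = 5310 - 22008 = -16698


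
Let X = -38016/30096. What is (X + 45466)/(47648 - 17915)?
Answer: 78530/51357 ≈ 1.5291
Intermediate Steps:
X = -24/19 (X = -38016*1/30096 = -24/19 ≈ -1.2632)
(X + 45466)/(47648 - 17915) = (-24/19 + 45466)/(47648 - 17915) = (863830/19)/29733 = (863830/19)*(1/29733) = 78530/51357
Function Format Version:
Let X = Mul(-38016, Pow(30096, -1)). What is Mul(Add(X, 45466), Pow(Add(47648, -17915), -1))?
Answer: Rational(78530, 51357) ≈ 1.5291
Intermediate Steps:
X = Rational(-24, 19) (X = Mul(-38016, Rational(1, 30096)) = Rational(-24, 19) ≈ -1.2632)
Mul(Add(X, 45466), Pow(Add(47648, -17915), -1)) = Mul(Add(Rational(-24, 19), 45466), Pow(Add(47648, -17915), -1)) = Mul(Rational(863830, 19), Pow(29733, -1)) = Mul(Rational(863830, 19), Rational(1, 29733)) = Rational(78530, 51357)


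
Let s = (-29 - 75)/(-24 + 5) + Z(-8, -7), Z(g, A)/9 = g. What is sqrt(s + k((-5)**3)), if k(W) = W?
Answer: I*sqrt(69141)/19 ≈ 13.839*I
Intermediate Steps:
Z(g, A) = 9*g
s = -1264/19 (s = (-29 - 75)/(-24 + 5) + 9*(-8) = -104/(-19) - 72 = -104*(-1/19) - 72 = 104/19 - 72 = -1264/19 ≈ -66.526)
sqrt(s + k((-5)**3)) = sqrt(-1264/19 + (-5)**3) = sqrt(-1264/19 - 125) = sqrt(-3639/19) = I*sqrt(69141)/19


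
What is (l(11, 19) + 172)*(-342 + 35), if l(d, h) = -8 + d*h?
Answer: -114511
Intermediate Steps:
(l(11, 19) + 172)*(-342 + 35) = ((-8 + 11*19) + 172)*(-342 + 35) = ((-8 + 209) + 172)*(-307) = (201 + 172)*(-307) = 373*(-307) = -114511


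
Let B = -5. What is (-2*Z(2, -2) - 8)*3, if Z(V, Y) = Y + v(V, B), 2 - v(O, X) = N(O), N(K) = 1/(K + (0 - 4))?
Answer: -27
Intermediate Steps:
N(K) = 1/(-4 + K) (N(K) = 1/(K - 4) = 1/(-4 + K))
v(O, X) = 2 - 1/(-4 + O)
Z(V, Y) = Y + (-9 + 2*V)/(-4 + V)
(-2*Z(2, -2) - 8)*3 = (-2*(-1 + (-4 + 2)*(2 - 2))/(-4 + 2) - 8)*3 = (-2*(-1 - 2*0)/(-2) - 8)*3 = (-(-1)*(-1 + 0) - 8)*3 = (-(-1)*(-1) - 8)*3 = (-2*½ - 8)*3 = (-1 - 8)*3 = -9*3 = -27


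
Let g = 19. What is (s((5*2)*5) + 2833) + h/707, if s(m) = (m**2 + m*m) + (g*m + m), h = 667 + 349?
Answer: 6245947/707 ≈ 8834.4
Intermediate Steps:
h = 1016
s(m) = 2*m**2 + 20*m (s(m) = (m**2 + m*m) + (19*m + m) = (m**2 + m**2) + 20*m = 2*m**2 + 20*m)
(s((5*2)*5) + 2833) + h/707 = (2*((5*2)*5)*(10 + (5*2)*5) + 2833) + 1016/707 = (2*(10*5)*(10 + 10*5) + 2833) + 1016*(1/707) = (2*50*(10 + 50) + 2833) + 1016/707 = (2*50*60 + 2833) + 1016/707 = (6000 + 2833) + 1016/707 = 8833 + 1016/707 = 6245947/707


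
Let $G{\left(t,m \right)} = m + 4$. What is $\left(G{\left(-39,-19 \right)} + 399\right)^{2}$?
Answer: $147456$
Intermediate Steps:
$G{\left(t,m \right)} = 4 + m$
$\left(G{\left(-39,-19 \right)} + 399\right)^{2} = \left(\left(4 - 19\right) + 399\right)^{2} = \left(-15 + 399\right)^{2} = 384^{2} = 147456$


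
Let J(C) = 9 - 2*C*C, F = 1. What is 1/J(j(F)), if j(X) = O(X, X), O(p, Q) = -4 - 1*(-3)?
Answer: ⅐ ≈ 0.14286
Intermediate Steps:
O(p, Q) = -1 (O(p, Q) = -4 + 3 = -1)
j(X) = -1
J(C) = 9 - 2*C²
1/J(j(F)) = 1/(9 - 2*(-1)²) = 1/(9 - 2*1) = 1/(9 - 2) = 1/7 = ⅐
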